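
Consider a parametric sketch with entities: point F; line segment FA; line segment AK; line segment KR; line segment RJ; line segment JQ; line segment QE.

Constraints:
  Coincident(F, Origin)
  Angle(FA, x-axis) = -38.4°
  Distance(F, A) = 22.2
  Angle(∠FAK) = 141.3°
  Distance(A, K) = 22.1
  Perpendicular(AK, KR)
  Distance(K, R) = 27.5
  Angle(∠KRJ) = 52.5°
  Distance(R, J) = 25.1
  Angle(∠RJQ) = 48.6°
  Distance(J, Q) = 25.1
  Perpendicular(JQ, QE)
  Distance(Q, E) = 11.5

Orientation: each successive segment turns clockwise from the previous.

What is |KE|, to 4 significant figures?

19.92

∠RJQ = 48.6° gives JQ at -66.00° from the x-axis; with |JQ| = 25.1, Q = (16.18, -41.58). JQ is perpendicular to QE, so QE runs at -156.0°; with |QE| = 11.5, E = (5.678, -46.26). Then |KE| = |E − K| = 19.92.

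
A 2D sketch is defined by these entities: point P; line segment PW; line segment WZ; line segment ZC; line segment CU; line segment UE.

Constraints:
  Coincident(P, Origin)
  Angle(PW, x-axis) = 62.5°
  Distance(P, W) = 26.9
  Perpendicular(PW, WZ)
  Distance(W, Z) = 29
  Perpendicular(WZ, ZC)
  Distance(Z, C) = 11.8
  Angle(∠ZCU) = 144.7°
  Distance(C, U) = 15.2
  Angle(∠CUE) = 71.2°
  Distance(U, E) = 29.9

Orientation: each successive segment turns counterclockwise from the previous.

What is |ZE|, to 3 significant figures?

26.3

P is at the origin; PW runs at 62.5° with length 26.9, so W = (12.4, 23.9). PW ⟂ WZ, so WZ runs at 152°; with |WZ| = 29.0, Z = (-13.3, 37.3). WZ ⟂ ZC, so ZC runs at -118°; with |ZC| = 11.8, C = (-18.8, 26.8). ∠ZCU = 144.7° gives CU at -82.2° from the x-axis; with |CU| = 15.2, U = (-16.7, 11.7). ∠CUE = 71.2° gives UE at 26.6° from the x-axis; with |UE| = 29.9, E = (10.0, 25.1). Then |ZE| = |E − Z| = 26.3.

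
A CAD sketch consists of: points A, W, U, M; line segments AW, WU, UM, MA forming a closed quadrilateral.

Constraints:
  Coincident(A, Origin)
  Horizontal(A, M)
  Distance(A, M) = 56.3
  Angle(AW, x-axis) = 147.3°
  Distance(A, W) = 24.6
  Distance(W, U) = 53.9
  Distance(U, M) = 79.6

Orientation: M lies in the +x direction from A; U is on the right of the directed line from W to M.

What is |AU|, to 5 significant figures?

41.903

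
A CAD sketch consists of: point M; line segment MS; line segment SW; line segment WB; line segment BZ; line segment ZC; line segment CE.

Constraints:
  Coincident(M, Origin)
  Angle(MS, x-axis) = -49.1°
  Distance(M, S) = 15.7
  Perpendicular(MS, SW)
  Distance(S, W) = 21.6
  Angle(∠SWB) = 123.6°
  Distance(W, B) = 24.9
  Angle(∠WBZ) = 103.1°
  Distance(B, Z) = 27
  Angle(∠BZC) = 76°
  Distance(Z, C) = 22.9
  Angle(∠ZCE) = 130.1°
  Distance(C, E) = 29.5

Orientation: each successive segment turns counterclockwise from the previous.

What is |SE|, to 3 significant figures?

15.0

M is at the origin; MS runs at -49.1° with length 15.7, so S = (10.3, -11.9). The perpendicularity gives SW at right angles to MS, so SW runs at 40.9°; with |SW| = 21.6, W = (26.6, 2.28). ∠SWB = 123.6° gives WB at 97.3° from the x-axis; with |WB| = 24.9, B = (23.4, 27.0). ∠WBZ = 103.1° gives BZ at 174° from the x-axis; with |BZ| = 27.0, Z = (-3.42, 29.7). ∠BZC = 76.0° gives ZC at -81.8° from the x-axis; with |ZC| = 22.9, C = (-0.154, 7.04). ∠ZCE = 130.1° gives CE at -31.9° from the x-axis; with |CE| = 29.5, E = (24.9, -8.55). Then |SE| = |E − S| = 15.0.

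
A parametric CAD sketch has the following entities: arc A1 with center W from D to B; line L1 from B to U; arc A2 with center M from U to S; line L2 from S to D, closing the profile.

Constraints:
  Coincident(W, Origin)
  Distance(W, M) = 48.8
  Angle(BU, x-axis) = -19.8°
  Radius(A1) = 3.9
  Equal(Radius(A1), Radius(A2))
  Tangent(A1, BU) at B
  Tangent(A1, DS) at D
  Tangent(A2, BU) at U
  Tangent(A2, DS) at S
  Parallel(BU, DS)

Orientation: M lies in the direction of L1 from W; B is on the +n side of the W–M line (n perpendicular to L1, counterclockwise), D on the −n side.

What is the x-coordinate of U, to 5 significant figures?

47.236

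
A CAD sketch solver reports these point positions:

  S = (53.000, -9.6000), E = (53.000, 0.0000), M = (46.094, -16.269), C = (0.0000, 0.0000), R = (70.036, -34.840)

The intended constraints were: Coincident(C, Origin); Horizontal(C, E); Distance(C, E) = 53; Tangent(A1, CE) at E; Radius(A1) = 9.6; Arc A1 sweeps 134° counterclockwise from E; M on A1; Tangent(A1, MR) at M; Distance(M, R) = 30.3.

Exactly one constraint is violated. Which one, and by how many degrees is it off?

Tangent(A1, MR) at M — off by 8.20°.

C = (0.00, 0.00) ✓; C.y = 0.00, E.y = 0.00 ✓; |CE| = 53.00 ✓; ∠(SE, EC) = 90.00° ✓; |SE| = 9.600 ✓; bearing(S→M) − bearing(S→E) = 134.0° ✓; |SM| = 9.600 ✓; ∠(SM, MR) = 81.80° ✗; |MR| = 30.30 ✓.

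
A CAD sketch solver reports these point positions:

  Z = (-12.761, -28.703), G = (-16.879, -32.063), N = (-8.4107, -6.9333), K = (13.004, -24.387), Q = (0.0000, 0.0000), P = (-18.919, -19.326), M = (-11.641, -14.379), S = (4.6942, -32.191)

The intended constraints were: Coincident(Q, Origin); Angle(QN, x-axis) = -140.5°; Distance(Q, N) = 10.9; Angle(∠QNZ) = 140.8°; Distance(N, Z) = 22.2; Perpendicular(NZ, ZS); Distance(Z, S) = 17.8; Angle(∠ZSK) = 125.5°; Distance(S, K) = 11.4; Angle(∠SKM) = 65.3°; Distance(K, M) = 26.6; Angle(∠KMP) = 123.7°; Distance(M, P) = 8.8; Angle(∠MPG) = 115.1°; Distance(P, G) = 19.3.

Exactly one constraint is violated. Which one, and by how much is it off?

Distance(P, G) = 19.3 — off by 6.40.

Q = (0.00, 0.00) ✓; QN at -140.5° ✓; |QN| = 10.90 ✓; ∠QNZ = 140.8° ✓; |NZ| = 22.20 ✓; ∠(NZ, ZS) = 90.00° ✓; |ZS| = 17.80 ✓; ∠ZSK = 125.5° ✓; |SK| = 11.40 ✓; ∠SKM = 65.30° ✓; |KM| = 26.60 ✓; ∠KMP = 123.7° ✓; |MP| = 8.800 ✓; ∠MPG = 115.1° ✓; |PG| = 12.90 ✗.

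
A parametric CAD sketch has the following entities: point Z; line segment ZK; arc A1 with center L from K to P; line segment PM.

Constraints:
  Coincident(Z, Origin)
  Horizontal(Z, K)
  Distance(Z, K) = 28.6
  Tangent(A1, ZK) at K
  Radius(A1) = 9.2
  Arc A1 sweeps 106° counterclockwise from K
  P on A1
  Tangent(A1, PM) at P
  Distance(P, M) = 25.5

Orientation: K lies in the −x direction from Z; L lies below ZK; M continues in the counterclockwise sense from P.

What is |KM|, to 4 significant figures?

36.29

On A1, K sits at bearing 90° from L; a 106° counterclockwise sweep puts P at bearing 196°, so P = L + 9.2·(cos 196°, sin 196°) = (-37.44, -11.74). The tangent condition forces LP to be normal to PM, so PM runs along (−sin 196°, cos 196°); with |PM| = 25.5, M = (-30.41, -36.25). Then |KM| = |M − K| = 36.29.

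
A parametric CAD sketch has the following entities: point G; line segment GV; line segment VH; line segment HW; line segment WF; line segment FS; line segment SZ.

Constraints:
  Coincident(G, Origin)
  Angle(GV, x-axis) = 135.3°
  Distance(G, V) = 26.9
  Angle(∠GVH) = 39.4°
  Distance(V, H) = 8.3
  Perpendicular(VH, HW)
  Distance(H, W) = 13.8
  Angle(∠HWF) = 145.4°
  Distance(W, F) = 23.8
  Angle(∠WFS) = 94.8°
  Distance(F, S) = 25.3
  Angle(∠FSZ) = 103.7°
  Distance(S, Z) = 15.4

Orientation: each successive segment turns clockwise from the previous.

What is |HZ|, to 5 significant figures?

31.774

G is at the origin; GV runs at 135.3° with length 26.9, so V = (-19.121, 18.921). ∠GVH = 39.4° gives VH at -5.3000° from the x-axis; with |VH| = 8.3, H = (-10.856, 18.155). VH is perpendicular to HW, so HW runs at -95.300°; with |HW| = 13.8, W = (-12.131, 4.4136). ∠HWF = 145.4° gives WF at -129.90° from the x-axis; with |WF| = 23.8, F = (-27.397, -13.845). ∠WFS = 94.8° gives FS at 144.90° from the x-axis; with |FS| = 25.3, S = (-48.096, 0.70274). ∠FSZ = 103.7° gives SZ at 68.600° from the x-axis; with |SZ| = 15.4, Z = (-42.477, 15.041). Then |HZ| = |Z − H| = 31.774.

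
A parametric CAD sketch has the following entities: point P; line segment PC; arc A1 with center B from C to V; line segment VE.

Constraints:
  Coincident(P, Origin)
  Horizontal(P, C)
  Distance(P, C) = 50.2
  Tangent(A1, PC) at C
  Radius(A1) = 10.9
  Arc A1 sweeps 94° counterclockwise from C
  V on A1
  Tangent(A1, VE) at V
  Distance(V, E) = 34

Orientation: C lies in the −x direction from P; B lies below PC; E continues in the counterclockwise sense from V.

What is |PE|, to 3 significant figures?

74.3

P is at the origin; PC is horizontal with |PC| = 50.2 and C on the −x side, so C = (-50.2, 0.00). A1 meets PC tangentially, so BC is at right angles to PC, so B = C + (0, -10.9) = (-50.2, -10.9). On A1, C sits at bearing 90° from B; a 94° counterclockwise sweep puts V at bearing 184°, so V = B + 10.9·(cos 184°, sin 184°) = (-61.1, -11.7). Tangency of A1 to VE means the radius BV is perpendicular to VE, so VE runs along (−sin 184°, cos 184°); with |VE| = 34.0, E = (-58.7, -45.6). Then |PE| = |E − P| = 74.3.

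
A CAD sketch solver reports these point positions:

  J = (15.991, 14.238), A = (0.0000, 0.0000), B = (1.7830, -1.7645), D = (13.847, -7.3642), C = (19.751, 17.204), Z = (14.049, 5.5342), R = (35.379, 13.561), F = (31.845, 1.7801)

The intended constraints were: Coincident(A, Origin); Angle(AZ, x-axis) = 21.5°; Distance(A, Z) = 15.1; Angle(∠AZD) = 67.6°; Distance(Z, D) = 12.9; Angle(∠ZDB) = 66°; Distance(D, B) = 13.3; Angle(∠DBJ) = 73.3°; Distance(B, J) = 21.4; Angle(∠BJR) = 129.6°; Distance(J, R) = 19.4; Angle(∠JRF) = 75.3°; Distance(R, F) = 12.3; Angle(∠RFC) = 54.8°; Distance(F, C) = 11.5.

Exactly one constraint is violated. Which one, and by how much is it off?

Distance(F, C) = 11.5 — off by 8.10.

A = (0.00, 0.00) ✓; AZ at 21.50° ✓; |AZ| = 15.10 ✓; ∠AZD = 67.60° ✓; |ZD| = 12.90 ✓; ∠ZDB = 66.00° ✓; |DB| = 13.30 ✓; ∠DBJ = 73.30° ✓; |BJ| = 21.40 ✓; ∠BJR = 129.6° ✓; |JR| = 19.40 ✓; ∠JRF = 75.30° ✓; |RF| = 12.30 ✓; ∠RFC = 54.80° ✓; |FC| = 19.60 ✗.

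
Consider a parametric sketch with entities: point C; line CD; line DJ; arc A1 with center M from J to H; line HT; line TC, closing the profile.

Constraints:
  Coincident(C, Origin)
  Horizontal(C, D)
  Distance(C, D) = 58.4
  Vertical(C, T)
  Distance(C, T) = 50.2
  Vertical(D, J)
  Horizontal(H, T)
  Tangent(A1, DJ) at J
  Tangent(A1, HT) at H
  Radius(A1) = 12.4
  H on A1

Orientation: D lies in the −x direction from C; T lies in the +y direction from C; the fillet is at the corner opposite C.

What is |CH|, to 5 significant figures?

68.088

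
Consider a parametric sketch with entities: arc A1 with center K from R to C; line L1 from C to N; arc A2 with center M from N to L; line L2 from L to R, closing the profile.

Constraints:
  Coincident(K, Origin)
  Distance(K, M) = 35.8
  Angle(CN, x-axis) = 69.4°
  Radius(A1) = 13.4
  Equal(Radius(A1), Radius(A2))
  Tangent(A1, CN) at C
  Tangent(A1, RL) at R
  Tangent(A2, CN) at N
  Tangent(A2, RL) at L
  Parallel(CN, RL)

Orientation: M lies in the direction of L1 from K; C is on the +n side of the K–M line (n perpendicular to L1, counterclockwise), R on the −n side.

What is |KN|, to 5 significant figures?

38.226

The slot axis is L1's direction at 69.4°, so u = (cos 69.4°, sin 69.4°) = (0.35184, 0.93606) and n = (−sin 69.4°, cos 69.4°) = (-0.93606, 0.35184). K is at the origin and M lies 35.8 along u from K, so M = 35.8·u = (12.596, 33.511). Tangency of A1 to both parallel lines with radius 13.4 puts C and R at K ± 13.4·n: C = (-12.543, 4.7147), R = (12.543, -4.7147). Equal radii place N and L the same way about M: N = M + 13.4·n = (0.052733, 38.226), L = M − 13.4·n = (25.139, 28.796). Then |KN| = |N − K| = 38.226.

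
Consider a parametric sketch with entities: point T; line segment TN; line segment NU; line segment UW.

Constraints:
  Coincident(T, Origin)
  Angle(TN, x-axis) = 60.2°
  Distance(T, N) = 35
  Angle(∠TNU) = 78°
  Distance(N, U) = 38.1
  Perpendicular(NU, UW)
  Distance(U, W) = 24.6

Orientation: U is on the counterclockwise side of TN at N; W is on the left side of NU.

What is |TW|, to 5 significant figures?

32.294

T is at the origin; TN runs at 60.2° with length 35.0, so N = 35.0·(cos 60.2°, sin 60.2°) = (17.394, 30.372). ∠TNU = 78.0°, so NU runs at 60.2° + (180° − 78.0°) = 162.20° from the x-axis; with |NU| = 38.1, U = N + 38.1·(cos 162.20°, sin 162.20°) = (-18.882, 42.019). The perpendicularity gives UW at right angles to NU; with |UW| = 24.6 on the left of NU, W = U + 24.6·(-0.30570, -0.95213) = (-26.402, 18.596). Then |TW| = |W − T| = 32.294.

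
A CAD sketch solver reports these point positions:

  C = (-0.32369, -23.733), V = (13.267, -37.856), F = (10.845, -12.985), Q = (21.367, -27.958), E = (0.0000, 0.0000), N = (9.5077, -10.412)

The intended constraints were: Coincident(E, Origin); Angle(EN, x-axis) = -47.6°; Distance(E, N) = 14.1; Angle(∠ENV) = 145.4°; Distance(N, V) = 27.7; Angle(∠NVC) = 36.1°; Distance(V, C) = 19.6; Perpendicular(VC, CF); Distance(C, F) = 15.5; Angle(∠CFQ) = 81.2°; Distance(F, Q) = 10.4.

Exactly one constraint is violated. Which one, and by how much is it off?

Distance(F, Q) = 10.4 — off by 7.90.

E = (0.00, 0.00) ✓; EN at -47.60° ✓; |EN| = 14.10 ✓; ∠ENV = 145.4° ✓; |NV| = 27.70 ✓; ∠NVC = 36.10° ✓; |VC| = 19.60 ✓; ∠(VC, CF) = 90.00° ✓; |CF| = 15.50 ✓; ∠CFQ = 81.20° ✓; |FQ| = 18.30 ✗.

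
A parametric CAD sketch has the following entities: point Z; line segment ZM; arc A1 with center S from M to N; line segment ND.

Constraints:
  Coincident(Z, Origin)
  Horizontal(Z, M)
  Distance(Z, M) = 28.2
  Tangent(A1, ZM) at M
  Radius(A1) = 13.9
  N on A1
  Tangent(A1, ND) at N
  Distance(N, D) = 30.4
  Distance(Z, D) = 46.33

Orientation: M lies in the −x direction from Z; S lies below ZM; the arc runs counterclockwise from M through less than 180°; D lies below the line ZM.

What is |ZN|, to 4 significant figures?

44.54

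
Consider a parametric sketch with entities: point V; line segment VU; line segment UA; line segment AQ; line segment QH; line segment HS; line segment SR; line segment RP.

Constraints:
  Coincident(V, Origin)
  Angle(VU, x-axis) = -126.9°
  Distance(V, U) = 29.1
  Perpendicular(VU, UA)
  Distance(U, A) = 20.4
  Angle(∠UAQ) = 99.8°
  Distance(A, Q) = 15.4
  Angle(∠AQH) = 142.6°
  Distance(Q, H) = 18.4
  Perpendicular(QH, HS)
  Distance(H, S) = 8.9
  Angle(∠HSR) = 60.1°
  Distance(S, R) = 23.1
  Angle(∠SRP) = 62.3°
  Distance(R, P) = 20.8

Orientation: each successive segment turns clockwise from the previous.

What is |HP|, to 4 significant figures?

13.98

V is at the origin; VU runs at -126.9° with length 29.1, so U = (-17.47, -23.27). The perpendicularity gives UA at right angles to VU, so UA runs at 143.1°; with |UA| = 20.4, A = (-33.79, -11.02). ∠UAQ = 99.8° gives AQ at 62.90° from the x-axis; with |AQ| = 15.4, Q = (-26.77, 2.687). ∠AQH = 142.6° gives QH at 25.50° from the x-axis; with |QH| = 18.4, H = (-10.16, 10.61). QH ⟂ HS, so HS runs at -64.50°; with |HS| = 8.9, S = (-6.331, 2.575). ∠HSR = 60.1° gives SR at 175.6° from the x-axis; with |SR| = 23.1, R = (-29.36, 4.348). ∠SRP = 62.3° gives RP at 57.90° from the x-axis; with |RP| = 20.8, P = (-18.31, 21.97). Then |HP| = |P − H| = 13.98.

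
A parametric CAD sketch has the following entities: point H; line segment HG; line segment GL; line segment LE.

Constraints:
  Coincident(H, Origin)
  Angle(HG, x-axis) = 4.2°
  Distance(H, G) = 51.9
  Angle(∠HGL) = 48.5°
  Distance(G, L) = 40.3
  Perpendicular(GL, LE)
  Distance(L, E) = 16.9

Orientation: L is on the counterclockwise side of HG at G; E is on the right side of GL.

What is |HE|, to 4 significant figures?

56.08

∠HGL = 48.5°, so GL runs at 4.2° + (180° − 48.5°) = 135.7° from the x-axis; with |GL| = 40.3, L = G + 40.3·(cos 135.7°, sin 135.7°) = (22.92, 31.95). GL ⟂ LE; with |LE| = 16.9 on the right of GL, E = L + 16.9·(0.6984, 0.7157) = (34.72, 44.04). Then |HE| = |E − H| = 56.08.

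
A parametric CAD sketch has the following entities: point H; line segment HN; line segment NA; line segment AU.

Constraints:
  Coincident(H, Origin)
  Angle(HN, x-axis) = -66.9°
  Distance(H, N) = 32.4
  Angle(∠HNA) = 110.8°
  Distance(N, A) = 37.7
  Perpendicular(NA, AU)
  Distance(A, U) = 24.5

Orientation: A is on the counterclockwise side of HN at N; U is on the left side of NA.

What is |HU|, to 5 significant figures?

49.545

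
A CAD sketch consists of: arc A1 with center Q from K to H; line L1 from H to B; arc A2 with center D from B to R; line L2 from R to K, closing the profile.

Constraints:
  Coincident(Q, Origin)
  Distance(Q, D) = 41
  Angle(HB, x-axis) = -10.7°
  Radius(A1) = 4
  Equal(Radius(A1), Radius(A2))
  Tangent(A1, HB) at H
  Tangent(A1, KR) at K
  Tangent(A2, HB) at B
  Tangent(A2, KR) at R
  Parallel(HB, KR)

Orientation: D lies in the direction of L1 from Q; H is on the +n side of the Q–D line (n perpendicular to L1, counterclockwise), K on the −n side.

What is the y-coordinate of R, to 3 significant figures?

-11.5

The slot axis is L1's direction at -10.7°, so u = (cos -10.7°, sin -10.7°) = (0.983, -0.186) and n = (−sin -10.7°, cos -10.7°) = (0.186, 0.983). Q is at the origin and D lies 41.0 along u from Q, so D = 41.0·u = (40.3, -7.61). Tangency of A1 to both parallel lines with radius 4.0 puts H and K at Q ± 4.0·n: H = (0.743, 3.93), K = (-0.743, -3.93). Equal radii place B and R the same way about D: B = D + 4.0·n = (41.0, -3.68), R = D − 4.0·n = (39.5, -11.5). So R.y = -11.5.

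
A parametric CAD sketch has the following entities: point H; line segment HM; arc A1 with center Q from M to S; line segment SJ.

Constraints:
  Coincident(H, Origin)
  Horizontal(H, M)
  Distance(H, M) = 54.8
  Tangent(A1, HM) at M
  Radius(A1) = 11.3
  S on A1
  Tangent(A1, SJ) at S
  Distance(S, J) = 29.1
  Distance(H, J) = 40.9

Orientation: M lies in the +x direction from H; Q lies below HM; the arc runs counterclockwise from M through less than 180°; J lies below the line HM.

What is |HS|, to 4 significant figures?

45.76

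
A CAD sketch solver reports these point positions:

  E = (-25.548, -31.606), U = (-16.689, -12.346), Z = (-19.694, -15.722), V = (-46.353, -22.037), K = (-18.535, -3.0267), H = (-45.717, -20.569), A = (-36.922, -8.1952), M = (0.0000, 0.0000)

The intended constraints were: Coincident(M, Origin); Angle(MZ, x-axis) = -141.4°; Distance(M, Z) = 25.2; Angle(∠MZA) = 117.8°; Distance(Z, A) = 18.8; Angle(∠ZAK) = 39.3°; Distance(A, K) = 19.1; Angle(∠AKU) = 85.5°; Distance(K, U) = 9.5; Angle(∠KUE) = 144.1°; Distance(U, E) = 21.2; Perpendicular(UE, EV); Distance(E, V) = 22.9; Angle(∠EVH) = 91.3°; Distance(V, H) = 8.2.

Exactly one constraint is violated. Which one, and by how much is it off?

Distance(V, H) = 8.2 — off by 6.60.

M = (0.00, 0.00) ✓; MZ at -141.4° ✓; |MZ| = 25.20 ✓; ∠MZA = 117.8° ✓; |ZA| = 18.80 ✓; ∠ZAK = 39.30° ✓; |AK| = 19.10 ✓; ∠AKU = 85.50° ✓; |KU| = 9.500 ✓; ∠KUE = 144.1° ✓; |UE| = 21.20 ✓; ∠(UE, EV) = 90.00° ✓; |EV| = 22.90 ✓; ∠EVH = 91.28° ✓; |VH| = 1.600 ✗.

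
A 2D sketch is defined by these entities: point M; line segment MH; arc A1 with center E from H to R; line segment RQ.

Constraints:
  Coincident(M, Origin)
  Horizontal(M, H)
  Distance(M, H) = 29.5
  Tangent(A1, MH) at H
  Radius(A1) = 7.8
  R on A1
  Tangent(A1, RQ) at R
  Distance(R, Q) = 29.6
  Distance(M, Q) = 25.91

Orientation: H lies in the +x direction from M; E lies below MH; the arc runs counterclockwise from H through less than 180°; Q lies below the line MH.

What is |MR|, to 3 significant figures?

23.7

Checks: |EH| = 7.800 ✓; |ER| = 7.800 ✓; ∠(ER, RQ) = 90.00° ✓; |RQ| = 29.60 ✓; |MQ| = 25.91 ✓.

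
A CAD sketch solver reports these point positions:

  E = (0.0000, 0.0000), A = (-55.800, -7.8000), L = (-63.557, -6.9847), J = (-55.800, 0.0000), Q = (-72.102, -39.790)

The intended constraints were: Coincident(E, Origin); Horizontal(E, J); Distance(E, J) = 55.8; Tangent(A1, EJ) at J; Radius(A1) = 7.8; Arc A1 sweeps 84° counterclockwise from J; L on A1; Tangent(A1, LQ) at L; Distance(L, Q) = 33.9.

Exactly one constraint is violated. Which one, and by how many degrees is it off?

Tangent(A1, LQ) at L — off by 8.60°.

E = (0.00, 0.00) ✓; E.y = 0.00, J.y = 0.00 ✓; |EJ| = 55.80 ✓; ∠(AJ, JE) = 90.00° ✓; |AJ| = 7.800 ✓; bearing(A→L) − bearing(A→J) = 84.00° ✓; |AL| = 7.800 ✓; ∠(AL, LQ) = 98.60° ✗; |LQ| = 33.90 ✓.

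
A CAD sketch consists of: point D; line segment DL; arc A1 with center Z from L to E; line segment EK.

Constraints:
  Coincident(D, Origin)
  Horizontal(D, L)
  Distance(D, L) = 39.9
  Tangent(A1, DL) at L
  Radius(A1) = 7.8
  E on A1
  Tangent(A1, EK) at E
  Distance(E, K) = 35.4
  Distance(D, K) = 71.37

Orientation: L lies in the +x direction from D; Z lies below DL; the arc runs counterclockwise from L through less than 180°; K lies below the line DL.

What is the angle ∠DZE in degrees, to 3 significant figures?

58.6°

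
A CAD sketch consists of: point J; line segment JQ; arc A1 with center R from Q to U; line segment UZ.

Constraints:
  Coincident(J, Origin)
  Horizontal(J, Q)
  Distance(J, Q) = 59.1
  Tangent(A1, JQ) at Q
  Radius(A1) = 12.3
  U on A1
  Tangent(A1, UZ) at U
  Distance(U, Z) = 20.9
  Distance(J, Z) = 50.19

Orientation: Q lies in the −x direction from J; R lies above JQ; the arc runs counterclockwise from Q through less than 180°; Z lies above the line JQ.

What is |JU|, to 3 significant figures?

48.1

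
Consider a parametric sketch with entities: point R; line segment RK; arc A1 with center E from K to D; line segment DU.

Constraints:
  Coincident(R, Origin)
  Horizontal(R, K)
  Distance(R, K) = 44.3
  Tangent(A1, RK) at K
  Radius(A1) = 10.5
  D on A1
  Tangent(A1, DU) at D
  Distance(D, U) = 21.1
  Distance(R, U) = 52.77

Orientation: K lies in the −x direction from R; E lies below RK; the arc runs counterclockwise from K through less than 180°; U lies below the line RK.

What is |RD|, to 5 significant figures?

55.387

R is at the origin; RK is horizontal with |RK| = 44.3 and K on the −x side, so K = (-44.300, 0.0000). A1 meets RK tangentially, so EK is at right angles to RK, so E = K + (0, -10.5) = (-44.300, -10.500). Since ED ⟂ DU (tangency), |EU| = √(10.5² + 21.1²) = 23.568 regardless of where D sits on A1. So U lies on both circle(R, 52.77) and circle(E, 23.568); the below-RK intersection is U = (-40.551, -33.768). D is the foot of the tangent from U: D = (-52.837, -16.614).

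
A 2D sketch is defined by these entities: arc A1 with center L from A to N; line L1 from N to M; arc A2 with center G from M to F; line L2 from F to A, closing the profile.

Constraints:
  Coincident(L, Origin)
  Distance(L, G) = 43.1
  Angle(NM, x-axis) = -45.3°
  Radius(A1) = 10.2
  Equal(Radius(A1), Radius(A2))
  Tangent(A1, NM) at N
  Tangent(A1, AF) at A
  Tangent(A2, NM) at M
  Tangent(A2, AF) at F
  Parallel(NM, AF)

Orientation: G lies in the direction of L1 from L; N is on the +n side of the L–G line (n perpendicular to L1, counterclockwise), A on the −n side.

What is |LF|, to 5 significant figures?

44.291

The slot axis is L1's direction at -45.3°, so u = (cos -45.3°, sin -45.3°) = (0.70339, -0.71080) and n = (−sin -45.3°, cos -45.3°) = (0.71080, 0.70339). L is at the origin and G lies 43.1 along u from L, so G = 43.1·u = (30.316, -30.635). Tangency of A1 to both parallel lines with radius 10.2 puts N and A at L ± 10.2·n: N = (7.2502, 7.1746), A = (-7.2502, -7.1746). Equal radii place M and F the same way about G: M = G + 10.2·n = (37.566, -23.461), F = G − 10.2·n = (23.066, -37.810). Then |LF| = |F − L| = 44.291.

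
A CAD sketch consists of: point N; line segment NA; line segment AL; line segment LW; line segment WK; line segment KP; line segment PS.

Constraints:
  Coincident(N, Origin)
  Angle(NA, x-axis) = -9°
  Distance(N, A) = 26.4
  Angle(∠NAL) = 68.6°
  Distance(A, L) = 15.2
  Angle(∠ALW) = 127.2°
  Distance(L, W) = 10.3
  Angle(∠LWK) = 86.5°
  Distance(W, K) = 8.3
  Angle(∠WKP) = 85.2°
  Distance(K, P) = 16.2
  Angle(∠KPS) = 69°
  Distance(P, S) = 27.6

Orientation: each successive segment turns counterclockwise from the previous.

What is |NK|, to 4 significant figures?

12.75

N is at the origin; NA runs at -9.0° with length 26.4, so A = (26.07, -4.130). ∠NAL = 68.6° gives AL at 102.4° from the x-axis; with |AL| = 15.2, L = (22.81, 10.72). ∠ALW = 127.2° gives LW at 155.2° from the x-axis; with |LW| = 10.3, W = (13.46, 15.04). ∠LWK = 86.5° gives WK at -111.3° from the x-axis; with |WK| = 8.3, K = (10.45, 7.303). Then |NK| = |K − N| = 12.75.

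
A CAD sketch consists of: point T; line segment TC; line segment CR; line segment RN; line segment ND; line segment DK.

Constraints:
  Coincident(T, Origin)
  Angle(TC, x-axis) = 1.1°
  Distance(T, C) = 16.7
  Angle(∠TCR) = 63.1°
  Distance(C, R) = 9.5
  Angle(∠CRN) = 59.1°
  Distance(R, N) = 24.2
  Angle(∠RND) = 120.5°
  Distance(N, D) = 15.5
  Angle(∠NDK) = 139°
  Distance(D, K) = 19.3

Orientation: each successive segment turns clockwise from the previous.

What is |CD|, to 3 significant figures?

27.7

T is at the origin; TC runs at 1.1° with length 16.7, so C = (16.7, 0.321). ∠TCR = 63.1° gives CR at -116° from the x-axis; with |CR| = 9.5, R = (12.6, -8.23). ∠CRN = 59.1° gives RN at 123° from the x-axis; with |RN| = 24.2, N = (-0.724, 12.0). ∠RND = 120.5° gives ND at 63.8° from the x-axis; with |ND| = 15.5, D = (6.12, 25.9). Then |CD| = |D − C| = 27.7.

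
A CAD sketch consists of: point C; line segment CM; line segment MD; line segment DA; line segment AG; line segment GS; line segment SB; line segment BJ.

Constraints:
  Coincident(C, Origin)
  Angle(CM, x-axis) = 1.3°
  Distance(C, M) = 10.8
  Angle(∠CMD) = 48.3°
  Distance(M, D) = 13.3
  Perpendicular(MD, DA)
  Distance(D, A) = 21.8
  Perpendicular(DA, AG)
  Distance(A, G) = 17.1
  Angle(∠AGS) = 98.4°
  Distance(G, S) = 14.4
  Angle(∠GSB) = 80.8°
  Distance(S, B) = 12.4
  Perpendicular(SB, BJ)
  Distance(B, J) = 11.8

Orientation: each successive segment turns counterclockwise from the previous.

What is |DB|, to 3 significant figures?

10.3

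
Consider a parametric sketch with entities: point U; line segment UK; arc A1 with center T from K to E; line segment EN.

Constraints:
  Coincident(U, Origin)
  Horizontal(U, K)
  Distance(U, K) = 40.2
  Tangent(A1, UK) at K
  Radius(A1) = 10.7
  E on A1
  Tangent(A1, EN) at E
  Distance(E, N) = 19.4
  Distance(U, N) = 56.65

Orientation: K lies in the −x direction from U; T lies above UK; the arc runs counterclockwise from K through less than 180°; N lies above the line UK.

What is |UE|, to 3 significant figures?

37.6

Checks: |TE| = 10.70 ✓; ∠(TE, EN) = 90.00° ✓; |EN| = 19.40 ✓; |UN| = 56.65 ✓.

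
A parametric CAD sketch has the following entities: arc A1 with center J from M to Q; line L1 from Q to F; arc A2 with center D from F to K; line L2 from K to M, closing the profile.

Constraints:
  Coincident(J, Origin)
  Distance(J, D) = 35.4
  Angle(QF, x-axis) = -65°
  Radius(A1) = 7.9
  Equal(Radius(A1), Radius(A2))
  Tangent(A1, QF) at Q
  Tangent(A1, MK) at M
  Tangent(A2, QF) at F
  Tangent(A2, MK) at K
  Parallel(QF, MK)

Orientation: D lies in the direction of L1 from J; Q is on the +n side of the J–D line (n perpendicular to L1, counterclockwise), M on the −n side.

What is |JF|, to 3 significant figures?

36.3

Tangency of A1 to both parallel lines with radius 7.9 puts Q and M at J ± 7.9·n: Q = (7.16, 3.34), M = (-7.16, -3.34). Equal radii place F and K the same way about D: F = D + 7.9·n = (22.1, -28.7), K = D − 7.9·n = (7.80, -35.4). Then |JF| = |F − J| = 36.3.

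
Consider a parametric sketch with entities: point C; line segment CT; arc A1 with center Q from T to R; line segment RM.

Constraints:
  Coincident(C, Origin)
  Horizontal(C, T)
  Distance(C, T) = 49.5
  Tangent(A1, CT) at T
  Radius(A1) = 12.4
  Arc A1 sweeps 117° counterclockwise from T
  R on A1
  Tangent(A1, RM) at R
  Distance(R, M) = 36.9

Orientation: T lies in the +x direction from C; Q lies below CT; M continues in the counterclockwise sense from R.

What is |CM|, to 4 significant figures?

75.09

On A1, T sits at bearing 90° from Q; a 117° counterclockwise sweep puts R at bearing 207°, so R = Q + 12.4·(cos 207°, sin 207°) = (38.45, -18.03). A1 meets RM tangentially, so QR is at right angles to RM, so RM runs along (−sin 207°, cos 207°); with |RM| = 36.9, M = (55.20, -50.91). Then |CM| = |M − C| = 75.09.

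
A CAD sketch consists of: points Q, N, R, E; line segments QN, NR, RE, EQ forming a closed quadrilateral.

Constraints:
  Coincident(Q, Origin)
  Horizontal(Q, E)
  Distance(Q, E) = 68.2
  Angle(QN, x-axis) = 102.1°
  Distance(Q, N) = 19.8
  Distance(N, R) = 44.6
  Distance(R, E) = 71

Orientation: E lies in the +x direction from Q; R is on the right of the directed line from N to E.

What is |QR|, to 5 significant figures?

24.913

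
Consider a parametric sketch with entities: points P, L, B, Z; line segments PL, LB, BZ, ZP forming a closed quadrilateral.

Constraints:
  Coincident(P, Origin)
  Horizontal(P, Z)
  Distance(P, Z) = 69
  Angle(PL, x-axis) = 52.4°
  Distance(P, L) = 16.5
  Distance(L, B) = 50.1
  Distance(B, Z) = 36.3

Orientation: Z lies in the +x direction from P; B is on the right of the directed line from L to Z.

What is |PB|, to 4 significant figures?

49.43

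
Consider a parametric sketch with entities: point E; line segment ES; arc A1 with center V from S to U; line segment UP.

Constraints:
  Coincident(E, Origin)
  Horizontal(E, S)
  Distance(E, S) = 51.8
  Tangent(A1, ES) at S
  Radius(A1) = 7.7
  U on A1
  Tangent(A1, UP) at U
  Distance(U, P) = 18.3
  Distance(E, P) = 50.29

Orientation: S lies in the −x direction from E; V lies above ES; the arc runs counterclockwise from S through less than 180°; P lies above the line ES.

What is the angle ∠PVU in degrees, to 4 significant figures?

67.18°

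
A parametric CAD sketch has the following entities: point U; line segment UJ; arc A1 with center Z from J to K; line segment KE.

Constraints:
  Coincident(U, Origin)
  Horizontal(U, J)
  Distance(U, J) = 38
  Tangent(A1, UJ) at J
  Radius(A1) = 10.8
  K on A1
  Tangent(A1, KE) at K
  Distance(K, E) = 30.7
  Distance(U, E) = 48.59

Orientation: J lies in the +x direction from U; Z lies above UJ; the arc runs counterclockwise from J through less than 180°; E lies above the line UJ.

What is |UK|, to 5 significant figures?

49.494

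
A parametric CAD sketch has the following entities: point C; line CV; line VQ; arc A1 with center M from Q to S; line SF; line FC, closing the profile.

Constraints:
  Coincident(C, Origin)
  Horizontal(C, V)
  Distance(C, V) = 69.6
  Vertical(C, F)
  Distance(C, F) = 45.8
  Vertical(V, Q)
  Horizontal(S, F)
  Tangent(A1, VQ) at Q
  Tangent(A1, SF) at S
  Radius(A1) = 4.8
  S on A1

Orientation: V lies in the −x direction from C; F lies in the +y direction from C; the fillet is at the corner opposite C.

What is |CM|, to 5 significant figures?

76.681

C is at the origin; CV is horizontal with |CV| = 69.6 and V on the −x side, so V = (-69.600, 0.0000). C and F share the same x with |CF| = 45.8 and F on the +y side, so F = (0.0000, 45.800). The virtual corner opposite C is at (-69.600, 45.800). The tangent condition forces MQ to be normal to VQ and A1 meets SF tangentially, so MS is at right angles to SF, with radius 4.8, so the center M sits 4.8 in from both sides at M = (-64.800, 41.000). Then |CM| = |M − C| = 76.681.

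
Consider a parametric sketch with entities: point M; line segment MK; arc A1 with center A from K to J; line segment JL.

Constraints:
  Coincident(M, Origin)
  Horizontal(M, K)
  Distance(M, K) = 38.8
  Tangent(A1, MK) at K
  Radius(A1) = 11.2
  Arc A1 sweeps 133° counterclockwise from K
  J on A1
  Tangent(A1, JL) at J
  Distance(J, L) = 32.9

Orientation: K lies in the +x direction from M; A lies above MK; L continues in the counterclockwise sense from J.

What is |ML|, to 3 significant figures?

49.4

M is at the origin; M and K share the same y with |MK| = 38.8 and K on the +x side, so K = (38.8, 0.00). A1 meets MK tangentially, so AK is at right angles to MK, so A = K + (0, 11.2) = (38.8, 11.2). On A1, K sits at bearing -90° from A; a 133° counterclockwise sweep puts J at bearing 43°, so J = A + 11.2·(cos 43°, sin 43°) = (47.0, 18.8). Tangency of A1 to JL means the radius AJ is perpendicular to JL, so JL runs along (−sin 43°, cos 43°); with |JL| = 32.9, L = (24.6, 42.9). Then |ML| = |L − M| = 49.4.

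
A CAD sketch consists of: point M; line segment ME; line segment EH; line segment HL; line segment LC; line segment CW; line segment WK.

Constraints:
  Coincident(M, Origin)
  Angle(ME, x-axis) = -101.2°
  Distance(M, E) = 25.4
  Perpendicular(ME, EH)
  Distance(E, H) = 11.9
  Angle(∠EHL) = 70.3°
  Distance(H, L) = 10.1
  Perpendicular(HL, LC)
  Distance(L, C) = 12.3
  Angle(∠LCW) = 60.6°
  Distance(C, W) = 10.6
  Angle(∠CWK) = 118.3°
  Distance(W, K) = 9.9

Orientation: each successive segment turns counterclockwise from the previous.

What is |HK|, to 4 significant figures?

2.994

M is at the origin; ME runs at -101.2° with length 25.4, so E = (-4.934, -24.92). The perpendicularity gives EH at right angles to ME, so EH runs at -11.20°; with |EH| = 11.9, H = (6.740, -27.23). ∠EHL = 70.3° gives HL at 98.50° from the x-axis; with |HL| = 10.1, L = (5.247, -17.24). HL ⟂ LC, so LC runs at -171.5°; with |LC| = 12.3, C = (-6.918, -19.06). ∠LCW = 60.6° gives CW at -52.10° from the x-axis; with |CW| = 10.6, W = (-0.4065, -27.42). ∠CWK = 118.3° gives WK at 9.600° from the x-axis; with |WK| = 9.9, K = (9.355, -25.77). Then |HK| = |K − H| = 2.994.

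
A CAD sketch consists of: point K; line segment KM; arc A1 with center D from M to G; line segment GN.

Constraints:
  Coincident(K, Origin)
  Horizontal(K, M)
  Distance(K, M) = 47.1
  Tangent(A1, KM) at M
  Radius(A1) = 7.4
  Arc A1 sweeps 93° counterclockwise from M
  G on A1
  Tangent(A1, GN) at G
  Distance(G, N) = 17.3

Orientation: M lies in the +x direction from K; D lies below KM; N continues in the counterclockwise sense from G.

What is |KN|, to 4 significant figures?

47.73

K is at the origin; KM is horizontal with |KM| = 47.1 and M on the +x side, so M = (47.10, 0.000). Tangency of A1 to KM means the radius DM is perpendicular to KM, so D = M + (0, -7.4) = (47.10, -7.400). On A1, M sits at bearing 90° from D; a 93° counterclockwise sweep puts G at bearing 183°, so G = D + 7.4·(cos 183°, sin 183°) = (39.71, -7.787). Tangency of A1 to GN means the radius DG is perpendicular to GN, so GN runs along (−sin 183°, cos 183°); with |GN| = 17.3, N = (40.62, -25.06). Then |KN| = |N − K| = 47.73.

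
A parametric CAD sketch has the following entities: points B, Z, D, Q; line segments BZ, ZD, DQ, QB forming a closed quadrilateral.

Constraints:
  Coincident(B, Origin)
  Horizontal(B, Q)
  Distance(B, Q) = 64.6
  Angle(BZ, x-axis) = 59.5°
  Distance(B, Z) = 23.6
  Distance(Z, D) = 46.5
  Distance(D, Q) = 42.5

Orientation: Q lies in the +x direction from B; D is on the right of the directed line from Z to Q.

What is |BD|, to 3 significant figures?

36.9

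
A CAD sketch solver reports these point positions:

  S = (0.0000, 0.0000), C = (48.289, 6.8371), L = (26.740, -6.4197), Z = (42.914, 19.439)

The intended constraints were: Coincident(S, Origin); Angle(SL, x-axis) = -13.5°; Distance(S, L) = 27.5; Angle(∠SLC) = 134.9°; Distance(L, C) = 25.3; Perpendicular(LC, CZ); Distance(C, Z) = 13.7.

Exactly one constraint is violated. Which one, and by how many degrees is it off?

Perpendicular(LC, CZ) — off by 8.50°.

S = (0.00, 0.00) ✓; SL at -13.50° ✓; |SL| = 27.50 ✓; ∠SLC = 134.9° ✓; |LC| = 25.30 ✓; ∠(LC, CZ) = 81.50° ✗; |CZ| = 13.70 ✓.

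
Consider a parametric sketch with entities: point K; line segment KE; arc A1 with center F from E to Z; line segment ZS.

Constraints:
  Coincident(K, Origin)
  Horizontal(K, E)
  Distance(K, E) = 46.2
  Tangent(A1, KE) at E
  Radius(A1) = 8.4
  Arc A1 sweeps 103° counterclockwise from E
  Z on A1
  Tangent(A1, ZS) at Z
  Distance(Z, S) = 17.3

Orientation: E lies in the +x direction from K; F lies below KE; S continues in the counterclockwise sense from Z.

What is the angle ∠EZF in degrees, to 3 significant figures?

38.5°

The tangent condition forces FE to be normal to KE, so F = E + (0, -8.4) = (46.2, -8.40). On A1, E sits at bearing 90° from F; a 103° counterclockwise sweep puts Z at bearing 193°, so Z = F + 8.4·(cos 193°, sin 193°) = (38.0, -10.3). Then cos ∠EZF = ZE·ZF / (|ZE||ZF|), giving 38.5°.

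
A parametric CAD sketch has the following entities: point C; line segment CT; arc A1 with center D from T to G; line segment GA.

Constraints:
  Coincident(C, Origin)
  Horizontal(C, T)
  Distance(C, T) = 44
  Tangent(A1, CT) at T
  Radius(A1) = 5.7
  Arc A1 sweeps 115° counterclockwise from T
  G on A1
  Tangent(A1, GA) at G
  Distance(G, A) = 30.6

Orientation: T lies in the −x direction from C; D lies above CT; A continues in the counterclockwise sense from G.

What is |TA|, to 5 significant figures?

36.674

On A1, T sits at bearing -90° from D; a 115° counterclockwise sweep puts G at bearing 25°, so G = D + 5.7·(cos 25°, sin 25°) = (-38.834, 8.1089). A1 meets GA tangentially, so DG is at right angles to GA, so GA runs along (−sin 25°, cos 25°); with |GA| = 30.6, A = (-51.766, 35.842). Then |TA| = |A − T| = 36.674.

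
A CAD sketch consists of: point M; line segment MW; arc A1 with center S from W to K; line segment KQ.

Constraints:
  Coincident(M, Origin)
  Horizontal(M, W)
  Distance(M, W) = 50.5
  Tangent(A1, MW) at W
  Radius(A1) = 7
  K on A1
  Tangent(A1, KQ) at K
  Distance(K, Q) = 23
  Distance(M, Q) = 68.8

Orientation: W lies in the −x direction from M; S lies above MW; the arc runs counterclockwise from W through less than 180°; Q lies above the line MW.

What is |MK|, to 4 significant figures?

47.46

Checks: |SK| = 7.000 ✓; ∠(SK, KQ) = 90.00° ✓; |KQ| = 23.00 ✓; |MQ| = 68.80 ✓.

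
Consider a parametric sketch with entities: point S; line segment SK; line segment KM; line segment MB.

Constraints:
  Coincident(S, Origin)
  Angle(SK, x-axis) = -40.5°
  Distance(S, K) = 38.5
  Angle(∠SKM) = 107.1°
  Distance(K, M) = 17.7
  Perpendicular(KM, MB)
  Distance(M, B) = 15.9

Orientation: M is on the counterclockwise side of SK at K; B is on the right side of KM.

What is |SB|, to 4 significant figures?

60.16

S is at the origin; SK runs at -40.5° with length 38.5, so K = 38.5·(cos -40.5°, sin -40.5°) = (29.28, -25.00). ∠SKM = 107.1°, so KM runs at -40.5° + (180° − 107.1°) = 32.40° from the x-axis; with |KM| = 17.7, M = K + 17.7·(cos 32.40°, sin 32.40°) = (44.22, -15.52). KM ⟂ MB; with |MB| = 15.9 on the right of KM, B = M + 15.9·(0.5358, -0.8443) = (52.74, -28.94). Then |SB| = |B − S| = 60.16.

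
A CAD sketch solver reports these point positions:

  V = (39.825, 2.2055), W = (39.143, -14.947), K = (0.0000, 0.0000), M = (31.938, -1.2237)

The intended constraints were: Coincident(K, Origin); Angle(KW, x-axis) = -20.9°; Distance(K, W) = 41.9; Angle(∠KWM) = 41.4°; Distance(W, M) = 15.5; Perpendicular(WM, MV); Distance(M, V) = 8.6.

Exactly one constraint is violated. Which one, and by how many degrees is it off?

Perpendicular(WM, MV) — off by 4.20°.

K = (0.00, 0.00) ✓; KW at -20.90° ✓; |KW| = 41.90 ✓; ∠KWM = 41.40° ✓; |WM| = 15.50 ✓; ∠(WM, MV) = 94.20° ✗; |MV| = 8.600 ✓.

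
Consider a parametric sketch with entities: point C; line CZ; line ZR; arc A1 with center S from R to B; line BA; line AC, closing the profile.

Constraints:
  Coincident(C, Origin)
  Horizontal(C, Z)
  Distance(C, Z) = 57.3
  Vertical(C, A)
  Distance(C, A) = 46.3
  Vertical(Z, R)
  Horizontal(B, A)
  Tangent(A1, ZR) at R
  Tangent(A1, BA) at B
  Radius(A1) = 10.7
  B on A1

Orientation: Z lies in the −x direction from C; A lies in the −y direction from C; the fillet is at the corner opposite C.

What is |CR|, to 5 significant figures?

67.459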